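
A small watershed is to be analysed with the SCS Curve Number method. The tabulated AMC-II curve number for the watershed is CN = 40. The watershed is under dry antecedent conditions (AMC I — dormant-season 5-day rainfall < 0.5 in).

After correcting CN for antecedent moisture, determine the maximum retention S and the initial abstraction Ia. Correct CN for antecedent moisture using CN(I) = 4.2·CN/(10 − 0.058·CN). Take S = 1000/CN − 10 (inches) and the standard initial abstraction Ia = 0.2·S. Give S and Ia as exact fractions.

S = 250/7 in ≈ 35.714 in; Ia = 50/7 in ≈ 7.143 in

CN(I) from CN(II)=40: (4.2·40)/(10 − 0.058·40) = 175/8 ≈ 21.875
S = 1000/(175/8) − 10 = 250/7 in ≈ 35.714 in
Ia = 0.2·(250/7) = 50/7 in ≈ 7.143 in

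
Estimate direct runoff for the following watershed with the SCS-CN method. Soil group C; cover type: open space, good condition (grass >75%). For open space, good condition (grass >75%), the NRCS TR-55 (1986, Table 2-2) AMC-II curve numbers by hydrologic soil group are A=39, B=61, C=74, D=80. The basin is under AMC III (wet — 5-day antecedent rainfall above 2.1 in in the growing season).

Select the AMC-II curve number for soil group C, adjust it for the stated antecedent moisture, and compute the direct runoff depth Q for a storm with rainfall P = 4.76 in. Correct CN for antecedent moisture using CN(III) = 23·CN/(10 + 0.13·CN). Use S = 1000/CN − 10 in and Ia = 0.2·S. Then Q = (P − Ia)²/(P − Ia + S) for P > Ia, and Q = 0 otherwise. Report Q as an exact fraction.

NRCS table: open space, good condition (grass >75%), soil group C → CN(II) = 74
CN(III) from CN(II)=74: (23·74)/(10 + 0.13·74) = 85100/981 ≈ 86.748
S = 1000/(85100/981) − 10 = 1300/851 in ≈ 1.528 in
Initial abstraction Ia = S/5 = (1300/851)/5 = 260/851 ≈ 0.306 in
P − Ia = 4.760 − 0.306 = 94769/21275 ≈ 4.454 in (> 0, runoff occurs)
Runoff Q = (P−Ia)²/(P−Ia+S) = (4.454)²/(4.454+1.528) = 8981163361/2707647975 ≈ 3.317 in

Q = 8981163361/2707647975 in ≈ 3.317 in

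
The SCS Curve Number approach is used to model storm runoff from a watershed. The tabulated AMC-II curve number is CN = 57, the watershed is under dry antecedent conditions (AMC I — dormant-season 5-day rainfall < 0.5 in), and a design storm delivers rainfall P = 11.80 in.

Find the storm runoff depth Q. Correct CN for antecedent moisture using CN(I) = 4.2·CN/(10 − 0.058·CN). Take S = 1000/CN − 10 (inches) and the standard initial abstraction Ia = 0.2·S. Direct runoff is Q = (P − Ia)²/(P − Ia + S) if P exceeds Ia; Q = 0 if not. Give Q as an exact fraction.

CN(I) from CN(II)=57: (4.2·57)/(10 − 0.058·57) = 119700/3347 ≈ 35.763
S = 1000/(119700/3347) − 10 = 21500/1197 in ≈ 17.962 in
Ia = 0.2S: 0.2·17.962 = 3.592 in (exactly 4300/1197)
Since P=11.800 > Ia=3.592: effective rainfall P−Ia = 49123/5985 in
Q = (49123/5985)²/((49123/5985) + 21500/1197) = (2413069129/35820225)/(156623/5985) = 2413069129/937388655 in ≈ 2.574 in

Q = 2413069129/937388655 in ≈ 2.574 in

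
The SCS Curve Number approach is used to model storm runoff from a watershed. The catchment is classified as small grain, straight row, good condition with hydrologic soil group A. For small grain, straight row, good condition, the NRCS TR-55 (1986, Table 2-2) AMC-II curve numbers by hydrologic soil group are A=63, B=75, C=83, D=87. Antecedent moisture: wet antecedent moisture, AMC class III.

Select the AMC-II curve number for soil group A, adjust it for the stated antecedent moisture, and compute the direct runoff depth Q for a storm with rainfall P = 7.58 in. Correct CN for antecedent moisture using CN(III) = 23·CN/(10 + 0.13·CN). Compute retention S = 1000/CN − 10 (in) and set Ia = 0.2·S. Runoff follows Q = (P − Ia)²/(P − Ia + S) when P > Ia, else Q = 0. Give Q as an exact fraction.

NRCS table: small grain, straight row, good condition, soil group A → CN(II) = 63
Wet (AMC III): CN(III) = 23·63/(10 + 0.13·63) = 1449/(1819/100) = 144900/1819 ≈ 79.659
Retention S: 1000/CN − 10 with CN=79.659 → S = 3700/1449 ≈ 2.553 in
Ia = 0.2S: 0.2·2.553 = 0.511 in (exactly 740/1449)
Excess rainfall: 7.580 − 0.511 = 7.069 in; P > Ia so Q > 0
Q = (512171/72450)²/((512171/72450) + 3700/1449) = (262319133241/5249002500)/(697171/72450) = 262319133241/50510038950 in ≈ 5.193 in

Q = 262319133241/50510038950 in ≈ 5.193 in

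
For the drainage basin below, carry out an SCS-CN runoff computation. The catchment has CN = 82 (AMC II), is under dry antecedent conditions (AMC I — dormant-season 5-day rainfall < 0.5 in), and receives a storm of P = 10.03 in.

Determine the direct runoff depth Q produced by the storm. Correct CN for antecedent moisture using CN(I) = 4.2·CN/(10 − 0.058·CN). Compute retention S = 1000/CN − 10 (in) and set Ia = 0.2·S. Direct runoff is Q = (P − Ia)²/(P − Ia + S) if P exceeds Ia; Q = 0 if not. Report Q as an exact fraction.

Q = 66492295321/11705610700 in ≈ 5.680 in

CN(I) from CN(II)=82: (4.2·82)/(10 − 0.058·82) = 28700/437 ≈ 65.675
Retention S: 1000/CN − 10 with CN=65.675 → S = 1500/287 ≈ 5.226 in
Ia = 0.2·(1500/287) = 300/287 in ≈ 1.045 in
P − Ia = 10.030 − 1.045 = 257861/28700 ≈ 8.985 in (> 0, runoff occurs)
Runoff Q = (P−Ia)²/(P−Ia+S) = (8.985)²/(8.985+5.226) = 66492295321/11705610700 ≈ 5.680 in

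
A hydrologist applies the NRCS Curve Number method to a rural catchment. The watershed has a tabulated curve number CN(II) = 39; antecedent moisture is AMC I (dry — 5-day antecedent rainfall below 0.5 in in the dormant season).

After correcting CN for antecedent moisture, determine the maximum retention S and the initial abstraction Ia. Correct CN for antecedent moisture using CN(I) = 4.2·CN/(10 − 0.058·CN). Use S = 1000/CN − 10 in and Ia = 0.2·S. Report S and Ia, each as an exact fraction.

S = 30500/819 in ≈ 37.241 in; Ia = 6100/819 in ≈ 7.448 in

Adjust CN=39 to AMC I: 4.2·39/(10 − 0.058·39) → (819/5) ÷ (3869/500) = 81900/3869 ≈ 21.168
Max retention: S = 1000/(81900/3869) − 10 = 30500/819 in (≈ 37.241 in)
Ia = 0.2S: 0.2·37.241 = 7.448 in (exactly 6100/819)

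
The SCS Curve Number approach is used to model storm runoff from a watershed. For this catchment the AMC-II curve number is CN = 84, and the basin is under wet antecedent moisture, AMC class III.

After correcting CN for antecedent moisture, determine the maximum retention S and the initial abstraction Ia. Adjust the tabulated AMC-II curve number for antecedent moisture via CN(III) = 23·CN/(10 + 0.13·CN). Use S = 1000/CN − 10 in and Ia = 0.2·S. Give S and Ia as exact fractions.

Adjust CN=84 to AMC III: 23·84/(10 + 0.13·84) → 1932 ÷ (523/25) = 48300/523 ≈ 92.352
Retention S: 1000/CN − 10 with CN=92.352 → S = 400/483 ≈ 0.828 in
Ia = 0.2·(400/483) = 80/483 in ≈ 0.166 in

S = 400/483 in ≈ 0.828 in; Ia = 80/483 in ≈ 0.166 in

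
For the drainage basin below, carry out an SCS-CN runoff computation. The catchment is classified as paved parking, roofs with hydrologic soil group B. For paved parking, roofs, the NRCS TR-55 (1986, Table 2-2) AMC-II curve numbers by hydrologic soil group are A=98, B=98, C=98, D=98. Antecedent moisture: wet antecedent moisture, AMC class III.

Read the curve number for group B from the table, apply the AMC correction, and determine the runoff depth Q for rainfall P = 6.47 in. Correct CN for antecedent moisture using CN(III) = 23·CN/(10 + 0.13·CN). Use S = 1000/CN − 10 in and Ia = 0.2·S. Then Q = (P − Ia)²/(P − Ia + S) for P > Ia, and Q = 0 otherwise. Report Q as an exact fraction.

Q = 528774754561/83078946300 in ≈ 6.365 in

NRCS table: paved parking, roofs, soil group B → CN(II) = 98
Wet (AMC III): CN(III) = 23·98/(10 + 0.13·98) = 2254/(1137/50) = 112700/1137 ≈ 99.120
Retention S: 1000/CN − 10 with CN=99.120 → S = 100/1127 ≈ 0.089 in
Initial abstraction Ia = S/5 = (100/1127)/5 = 20/1127 ≈ 0.018 in
Since P=6.470 > Ia=0.018: effective rainfall P−Ia = 727169/112700 in
Q: (727169/112700)² ÷ (737169/112700) = 528774754561/83078946300 in (≈ 6.365 in)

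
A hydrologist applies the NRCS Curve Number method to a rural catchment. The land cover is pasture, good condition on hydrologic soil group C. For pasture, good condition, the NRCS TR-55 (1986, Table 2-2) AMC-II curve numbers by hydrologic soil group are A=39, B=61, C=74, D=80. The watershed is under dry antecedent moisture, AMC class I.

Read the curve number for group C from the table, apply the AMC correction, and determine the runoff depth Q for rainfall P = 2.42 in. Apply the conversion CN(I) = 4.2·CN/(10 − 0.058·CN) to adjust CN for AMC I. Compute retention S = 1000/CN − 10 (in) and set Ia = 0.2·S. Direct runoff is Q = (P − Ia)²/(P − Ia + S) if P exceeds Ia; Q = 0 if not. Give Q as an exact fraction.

NRCS table: pasture, good condition, soil group C → CN(II) = 74
Adjust CN=74 to AMC I: 4.2·74/(10 − 0.058·74) → (1554/5) ÷ (1427/250) = 77700/1427 ≈ 54.450
Retention S: 1000/CN − 10 with CN=54.450 → S = 6500/777 ≈ 8.366 in
Initial abstraction Ia = S/5 = (6500/777)/5 = 1300/777 ≈ 1.673 in
P − Ia = 2.420 − 1.673 = 29017/38850 ≈ 0.747 in (> 0, runoff occurs)
Q: (29017/38850)² ÷ (354017/38850) = 841986289/13753560450 in (≈ 0.061 in)

Q = 841986289/13753560450 in ≈ 0.061 in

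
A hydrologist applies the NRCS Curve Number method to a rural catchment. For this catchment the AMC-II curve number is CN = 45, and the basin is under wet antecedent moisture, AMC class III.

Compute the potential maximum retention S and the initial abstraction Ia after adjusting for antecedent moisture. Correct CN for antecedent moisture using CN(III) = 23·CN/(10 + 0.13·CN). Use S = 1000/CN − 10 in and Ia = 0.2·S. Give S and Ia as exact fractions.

S = 1100/207 in ≈ 5.314 in; Ia = 220/207 in ≈ 1.063 in

Wet (AMC III): CN(III) = 23·45/(10 + 0.13·45) = 1035/(317/20) = 20700/317 ≈ 65.300
S = 1000/(20700/317) − 10 = 1100/207 in ≈ 5.314 in
Ia = 0.2·(1100/207) = 220/207 in ≈ 1.063 in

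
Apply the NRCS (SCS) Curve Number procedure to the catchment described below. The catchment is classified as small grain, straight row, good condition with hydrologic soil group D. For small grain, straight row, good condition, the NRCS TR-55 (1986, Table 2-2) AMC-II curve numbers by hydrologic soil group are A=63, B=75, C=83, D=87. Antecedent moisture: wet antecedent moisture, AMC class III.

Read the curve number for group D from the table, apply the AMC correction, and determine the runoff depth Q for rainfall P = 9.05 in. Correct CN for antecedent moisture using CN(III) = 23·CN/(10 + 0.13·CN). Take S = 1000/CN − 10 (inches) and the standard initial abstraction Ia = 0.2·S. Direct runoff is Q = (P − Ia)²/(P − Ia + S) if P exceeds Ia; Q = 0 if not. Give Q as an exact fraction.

NRCS table: small grain, straight row, good condition, soil group D → CN(II) = 87
Wet (AMC III): CN(III) = 23·87/(10 + 0.13·87) = 2001/(2131/100) = 200100/2131 ≈ 93.900
S = 1000/(200100/2131) − 10 = 1300/2001 in ≈ 0.650 in
Ia = 0.2·(1300/2001) = 260/2001 in ≈ 0.130 in
Since P=9.050 > Ia=0.130: effective rainfall P−Ia = 356981/40020 in
Q = (356981/40020)²/((356981/40020) + 1300/2001) = (127435434361/1601600400)/(382981/40020) = 127435434361/15326899620 in ≈ 8.314 in

Q = 127435434361/15326899620 in ≈ 8.314 in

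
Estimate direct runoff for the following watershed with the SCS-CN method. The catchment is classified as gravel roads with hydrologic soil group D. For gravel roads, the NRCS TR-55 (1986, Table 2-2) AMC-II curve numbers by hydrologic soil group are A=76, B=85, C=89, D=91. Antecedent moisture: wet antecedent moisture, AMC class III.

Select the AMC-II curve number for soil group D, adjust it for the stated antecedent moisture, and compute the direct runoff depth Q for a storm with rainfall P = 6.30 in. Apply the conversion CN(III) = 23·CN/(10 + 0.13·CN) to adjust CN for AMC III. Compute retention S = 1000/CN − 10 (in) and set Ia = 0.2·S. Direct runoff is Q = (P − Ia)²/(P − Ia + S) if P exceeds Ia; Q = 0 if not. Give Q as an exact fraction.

NRCS table: gravel roads, soil group D → CN(II) = 91
Adjust CN=91 to AMC III: 23·91/(10 + 0.13·91) → 2093 ÷ (2183/100) = 209300/2183 ≈ 95.877
S = 1000/(209300/2183) − 10 = 900/2093 in ≈ 0.430 in
Initial abstraction Ia = S/5 = (900/2093)/5 = 180/2093 ≈ 0.086 in
P − Ia = 6.300 − 0.086 = 130059/20930 ≈ 6.214 in (> 0, runoff occurs)
Runoff Q = (P−Ia)²/(P−Ia+S) = (6.214)²/(6.214+0.430) = 1879482609/323389430 ≈ 5.812 in

Q = 1879482609/323389430 in ≈ 5.812 in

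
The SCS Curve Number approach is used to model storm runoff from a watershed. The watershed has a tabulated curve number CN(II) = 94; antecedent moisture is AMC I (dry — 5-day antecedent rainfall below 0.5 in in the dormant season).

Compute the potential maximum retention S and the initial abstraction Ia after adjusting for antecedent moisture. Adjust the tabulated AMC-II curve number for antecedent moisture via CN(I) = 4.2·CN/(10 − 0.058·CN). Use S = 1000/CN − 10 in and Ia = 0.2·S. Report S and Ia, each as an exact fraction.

Dry (AMC I): CN(I) = 4.2·94/(10 − 0.058·94) = (1974/5)/(1137/250) = 32900/379 ≈ 86.807
Retention S: 1000/CN − 10 with CN=86.807 → S = 500/329 ≈ 1.520 in
Ia = 0.2·(500/329) = 100/329 in ≈ 0.304 in

S = 500/329 in ≈ 1.520 in; Ia = 100/329 in ≈ 0.304 in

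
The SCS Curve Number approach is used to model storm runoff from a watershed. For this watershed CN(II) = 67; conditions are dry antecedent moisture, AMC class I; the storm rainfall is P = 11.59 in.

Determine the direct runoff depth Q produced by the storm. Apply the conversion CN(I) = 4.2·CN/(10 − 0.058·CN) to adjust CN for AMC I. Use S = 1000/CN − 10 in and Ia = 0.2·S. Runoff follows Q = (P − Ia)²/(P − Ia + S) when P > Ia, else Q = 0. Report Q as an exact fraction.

Dry (AMC I): CN(I) = 4.2·67/(10 − 0.058·67) = (1407/5)/(3057/500) = 46900/1019 ≈ 46.026
S = 1000/(46900/1019) − 10 = 5500/469 in ≈ 11.727 in
Ia = 0.2·(5500/469) = 1100/469 in ≈ 2.345 in
Excess rainfall: 11.590 − 2.345 = 9.245 in; P > Ia so Q > 0
Q = (433571/46900)²/((433571/46900) + 5500/469) = (187983812041/2199610000)/(983571/46900) = 187983812041/46129479900 in ≈ 4.075 in

Q = 187983812041/46129479900 in ≈ 4.075 in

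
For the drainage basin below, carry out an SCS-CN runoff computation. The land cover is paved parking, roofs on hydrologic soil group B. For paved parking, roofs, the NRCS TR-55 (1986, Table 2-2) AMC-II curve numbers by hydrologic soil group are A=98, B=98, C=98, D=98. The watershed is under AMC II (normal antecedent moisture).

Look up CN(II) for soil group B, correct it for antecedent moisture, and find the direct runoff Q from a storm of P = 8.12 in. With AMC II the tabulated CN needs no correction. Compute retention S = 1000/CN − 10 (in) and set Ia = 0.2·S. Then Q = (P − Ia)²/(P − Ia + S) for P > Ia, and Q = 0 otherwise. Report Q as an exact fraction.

Q = 97950609/12430075 in ≈ 7.880 in

NRCS table: paved parking, roofs, soil group B → CN(II) = 98
AMC II — tabulated CN = 98 applies directly.
Retention S: 1000/CN − 10 with CN=98.000 → S = 10/49 ≈ 0.204 in
Ia = 0.2S: 0.2·0.204 = 0.041 in (exactly 2/49)
Excess rainfall: 8.120 − 0.041 = 8.079 in; P > Ia so Q > 0
Q = (9897/1225)²/((9897/1225) + 10/49) = (97950609/1500625)/(10147/1225) = 97950609/12430075 in ≈ 7.880 in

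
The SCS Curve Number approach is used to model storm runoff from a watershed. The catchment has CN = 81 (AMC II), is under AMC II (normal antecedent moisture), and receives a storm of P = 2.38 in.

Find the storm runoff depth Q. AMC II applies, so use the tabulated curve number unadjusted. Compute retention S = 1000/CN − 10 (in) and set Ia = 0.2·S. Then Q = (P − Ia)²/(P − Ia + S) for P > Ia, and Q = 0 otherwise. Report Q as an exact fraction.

Q = 59892121/69817950 in ≈ 0.858 in

Average conditions: CN = 81 (no AMC adjustment).
Max retention: S = 1000/81 − 10 = 190/81 in (≈ 2.346 in)
Ia = 0.2S: 0.2·2.346 = 0.469 in (exactly 38/81)
Since P=2.380 > Ia=0.469: effective rainfall P−Ia = 7739/4050 in
Q: (7739/4050)² ÷ (17239/4050) = 59892121/69817950 in (≈ 0.858 in)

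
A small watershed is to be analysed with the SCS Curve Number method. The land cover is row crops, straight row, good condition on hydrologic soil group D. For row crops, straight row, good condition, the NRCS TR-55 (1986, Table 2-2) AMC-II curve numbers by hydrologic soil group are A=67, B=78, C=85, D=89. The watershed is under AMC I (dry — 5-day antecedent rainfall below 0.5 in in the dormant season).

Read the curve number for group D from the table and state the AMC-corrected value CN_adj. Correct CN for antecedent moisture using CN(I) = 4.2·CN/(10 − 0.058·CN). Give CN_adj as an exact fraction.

CN_adj = 186900/2419 ≈ 77.263

NRCS table: row crops, straight row, good condition, soil group D → CN(II) = 89
Dry (AMC I): CN(I) = 4.2·89/(10 − 0.058·89) = (1869/5)/(2419/500) = 186900/2419 ≈ 77.263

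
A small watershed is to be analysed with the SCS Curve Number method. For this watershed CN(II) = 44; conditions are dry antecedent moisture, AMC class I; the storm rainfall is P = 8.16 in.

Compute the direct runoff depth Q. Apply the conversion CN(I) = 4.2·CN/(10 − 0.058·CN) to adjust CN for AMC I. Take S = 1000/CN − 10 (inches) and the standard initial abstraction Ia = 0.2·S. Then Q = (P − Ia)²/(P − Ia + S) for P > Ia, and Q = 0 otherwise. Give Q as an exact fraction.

CN(I) from CN(II)=44: (4.2·44)/(10 − 0.058·44) = 3300/133 ≈ 24.812
Retention S: 1000/CN − 10 with CN=24.812 → S = 1000/33 ≈ 30.303 in
Ia = 0.2S: 0.2·30.303 = 6.061 in (exactly 200/33)
Excess rainfall: 8.160 − 6.061 = 2.099 in; P > Ia so Q > 0
Runoff Q = (P−Ia)²/(P−Ia+S) = (2.099)²/(2.099+30.303) = 749956/5513475 ≈ 0.136 in

Q = 749956/5513475 in ≈ 0.136 in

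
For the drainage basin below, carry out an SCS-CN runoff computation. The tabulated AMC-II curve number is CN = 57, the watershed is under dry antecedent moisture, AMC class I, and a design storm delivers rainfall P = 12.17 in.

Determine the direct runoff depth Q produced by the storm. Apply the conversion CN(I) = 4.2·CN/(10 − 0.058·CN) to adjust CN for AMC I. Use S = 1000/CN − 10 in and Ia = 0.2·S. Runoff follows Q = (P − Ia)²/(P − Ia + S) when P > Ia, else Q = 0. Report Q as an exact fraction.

Q = 1054213509001/380256855300 in ≈ 2.772 in

CN(I) from CN(II)=57: (4.2·57)/(10 − 0.058·57) = 119700/3347 ≈ 35.763
Max retention: S = 1000/(119700/3347) − 10 = 21500/1197 in (≈ 17.962 in)
Ia = 0.2S: 0.2·17.962 = 3.592 in (exactly 4300/1197)
Since P=12.170 > Ia=3.592: effective rainfall P−Ia = 1026749/119700 in
Q: (1026749/119700)² ÷ (3176749/119700) = 1054213509001/380256855300 in (≈ 2.772 in)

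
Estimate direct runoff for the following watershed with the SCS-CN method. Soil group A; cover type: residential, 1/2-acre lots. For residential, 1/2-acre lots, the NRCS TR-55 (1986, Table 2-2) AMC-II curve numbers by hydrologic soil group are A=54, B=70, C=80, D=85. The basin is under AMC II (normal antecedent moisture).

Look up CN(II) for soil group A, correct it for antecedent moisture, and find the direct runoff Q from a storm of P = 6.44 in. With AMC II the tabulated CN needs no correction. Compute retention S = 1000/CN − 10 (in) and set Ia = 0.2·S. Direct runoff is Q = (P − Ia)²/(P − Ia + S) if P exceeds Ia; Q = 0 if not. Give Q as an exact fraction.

Q = 444383/262575 in ≈ 1.692 in

NRCS table: residential, 1/2-acre lots, soil group A → CN(II) = 54
CN(II) = 54; AMC II needs no correction.
S = 1000/54 − 10 = 230/27 in ≈ 8.519 in
Ia = 0.2S: 0.2·8.519 = 1.704 in (exactly 46/27)
P − Ia = 6.440 − 1.704 = 3197/675 ≈ 4.736 in (> 0, runoff occurs)
Q: (3197/675)² ÷ (8947/675) = 444383/262575 in (≈ 1.692 in)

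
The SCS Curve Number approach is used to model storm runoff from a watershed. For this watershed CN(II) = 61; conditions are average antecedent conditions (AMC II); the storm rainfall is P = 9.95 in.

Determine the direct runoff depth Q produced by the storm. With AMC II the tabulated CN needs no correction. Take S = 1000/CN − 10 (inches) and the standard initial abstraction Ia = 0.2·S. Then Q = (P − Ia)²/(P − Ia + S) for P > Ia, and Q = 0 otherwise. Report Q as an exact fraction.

Q = 111915241/22422380 in ≈ 4.991 in

Average conditions: CN = 61 (no AMC adjustment).
S = 1000/61 − 10 = 390/61 in ≈ 6.393 in
Ia = 0.2S: 0.2·6.393 = 1.279 in (exactly 78/61)
Excess rainfall: 9.950 − 1.279 = 8.671 in; P > Ia so Q > 0
Q: (10579/1220)² ÷ (18379/1220) = 111915241/22422380 in (≈ 4.991 in)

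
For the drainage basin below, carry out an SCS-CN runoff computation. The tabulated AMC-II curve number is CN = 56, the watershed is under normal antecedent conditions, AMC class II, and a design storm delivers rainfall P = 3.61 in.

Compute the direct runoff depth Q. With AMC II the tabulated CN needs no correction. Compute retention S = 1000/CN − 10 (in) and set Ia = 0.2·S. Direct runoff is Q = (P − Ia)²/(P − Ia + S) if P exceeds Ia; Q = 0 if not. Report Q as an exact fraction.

Average conditions: CN = 56 (no AMC adjustment).
S = 1000/56 − 10 = 55/7 in ≈ 7.857 in
Ia = 0.2S: 0.2·7.857 = 1.571 in (exactly 11/7)
Since P=3.610 > Ia=1.571: effective rainfall P−Ia = 1427/700 in
Runoff Q = (P−Ia)²/(P−Ia+S) = (2.039)²/(2.039+7.857) = 2036329/4848900 ≈ 0.420 in

Q = 2036329/4848900 in ≈ 0.420 in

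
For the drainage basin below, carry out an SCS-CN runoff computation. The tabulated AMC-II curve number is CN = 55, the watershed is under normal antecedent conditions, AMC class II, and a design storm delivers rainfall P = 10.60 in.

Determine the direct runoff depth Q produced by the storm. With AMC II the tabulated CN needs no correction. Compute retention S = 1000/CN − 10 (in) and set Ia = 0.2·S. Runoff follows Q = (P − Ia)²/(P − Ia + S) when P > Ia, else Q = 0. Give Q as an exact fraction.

Average conditions: CN = 55 (no AMC adjustment).
Max retention: S = 1000/55 − 10 = 90/11 in (≈ 8.182 in)
Ia = 0.2·(90/11) = 18/11 in ≈ 1.636 in
P − Ia = 10.600 − 1.636 = 493/55 ≈ 8.964 in (> 0, runoff occurs)
Q = (493/55)²/((493/55) + 90/11) = (243049/3025)/(943/55) = 243049/51865 in ≈ 4.686 in

Q = 243049/51865 in ≈ 4.686 in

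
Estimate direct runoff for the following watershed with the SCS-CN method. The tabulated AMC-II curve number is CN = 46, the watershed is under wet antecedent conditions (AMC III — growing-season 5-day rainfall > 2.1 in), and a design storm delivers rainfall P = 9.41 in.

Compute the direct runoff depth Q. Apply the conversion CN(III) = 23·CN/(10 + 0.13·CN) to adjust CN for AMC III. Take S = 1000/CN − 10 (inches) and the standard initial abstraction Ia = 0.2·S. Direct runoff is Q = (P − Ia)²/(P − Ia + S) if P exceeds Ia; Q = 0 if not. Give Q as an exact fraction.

Q = 196948676521/37759438100 in ≈ 5.216 in

Adjust CN=46 to AMC III: 23·46/(10 + 0.13·46) → 1058 ÷ (799/50) = 52900/799 ≈ 66.208
Retention S: 1000/CN − 10 with CN=66.208 → S = 2700/529 ≈ 5.104 in
Initial abstraction Ia = S/5 = (2700/529)/5 = 540/529 ≈ 1.021 in
P − Ia = 9.410 − 1.021 = 443789/52900 ≈ 8.389 in (> 0, runoff occurs)
Q: (443789/52900)² ÷ (713789/52900) = 196948676521/37759438100 in (≈ 5.216 in)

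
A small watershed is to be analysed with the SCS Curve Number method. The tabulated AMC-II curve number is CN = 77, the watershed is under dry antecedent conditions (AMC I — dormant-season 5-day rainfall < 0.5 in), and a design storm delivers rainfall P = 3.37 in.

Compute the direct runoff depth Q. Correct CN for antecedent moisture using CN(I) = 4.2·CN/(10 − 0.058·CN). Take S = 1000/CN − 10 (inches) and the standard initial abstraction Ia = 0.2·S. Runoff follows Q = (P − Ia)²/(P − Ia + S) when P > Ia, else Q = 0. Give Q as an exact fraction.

Q = 99180275041/236879019300 in ≈ 0.419 in

CN(I) from CN(II)=77: (4.2·77)/(10 − 0.058·77) = 161700/2767 ≈ 58.439
Retention S: 1000/CN − 10 with CN=58.439 → S = 11500/1617 ≈ 7.112 in
Ia = 0.2·(11500/1617) = 2300/1617 in ≈ 1.422 in
Excess rainfall: 3.370 − 1.422 = 1.948 in; P > Ia so Q > 0
Q: (314929/161700)² ÷ (1464929/161700) = 99180275041/236879019300 in (≈ 0.419 in)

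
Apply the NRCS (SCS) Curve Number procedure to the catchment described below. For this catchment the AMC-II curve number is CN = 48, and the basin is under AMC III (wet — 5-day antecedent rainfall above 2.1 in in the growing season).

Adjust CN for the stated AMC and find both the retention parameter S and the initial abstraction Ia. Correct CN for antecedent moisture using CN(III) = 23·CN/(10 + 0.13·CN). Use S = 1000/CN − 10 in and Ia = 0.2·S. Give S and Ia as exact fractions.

Wet (AMC III): CN(III) = 23·48/(10 + 0.13·48) = 1104/(406/25) = 13800/203 ≈ 67.980
Retention S: 1000/CN − 10 with CN=67.980 → S = 325/69 ≈ 4.710 in
Initial abstraction Ia = S/5 = (325/69)/5 = 65/69 ≈ 0.942 in

S = 325/69 in ≈ 4.710 in; Ia = 65/69 in ≈ 0.942 in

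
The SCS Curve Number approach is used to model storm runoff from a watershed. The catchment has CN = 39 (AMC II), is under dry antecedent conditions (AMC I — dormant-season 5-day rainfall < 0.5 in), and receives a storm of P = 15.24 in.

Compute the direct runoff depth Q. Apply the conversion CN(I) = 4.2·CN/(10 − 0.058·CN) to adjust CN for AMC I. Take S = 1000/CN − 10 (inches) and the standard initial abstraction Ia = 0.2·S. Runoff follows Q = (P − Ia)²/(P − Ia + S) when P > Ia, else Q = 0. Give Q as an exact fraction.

Q = 25452692521/18878748525 in ≈ 1.348 in

Adjust CN=39 to AMC I: 4.2·39/(10 − 0.058·39) → (819/5) ÷ (3869/500) = 81900/3869 ≈ 21.168
S = 1000/(81900/3869) − 10 = 30500/819 in ≈ 37.241 in
Ia = 0.2·(30500/819) = 6100/819 in ≈ 7.448 in
Excess rainfall: 15.240 − 7.448 = 7.792 in; P > Ia so Q > 0
Q = (159539/20475)²/((159539/20475) + 30500/819) = (25452692521/419225625)/(922039/20475) = 25452692521/18878748525 in ≈ 1.348 in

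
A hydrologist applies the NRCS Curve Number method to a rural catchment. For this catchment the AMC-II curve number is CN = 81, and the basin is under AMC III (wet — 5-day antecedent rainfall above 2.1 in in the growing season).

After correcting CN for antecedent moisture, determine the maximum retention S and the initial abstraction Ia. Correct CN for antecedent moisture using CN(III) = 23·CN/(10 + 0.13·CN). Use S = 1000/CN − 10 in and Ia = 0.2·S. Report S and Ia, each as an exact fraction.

S = 1900/1863 in ≈ 1.020 in; Ia = 380/1863 in ≈ 0.204 in

Adjust CN=81 to AMC III: 23·81/(10 + 0.13·81) → 1863 ÷ (2053/100) = 186300/2053 ≈ 90.745
S = 1000/(186300/2053) − 10 = 1900/1863 in ≈ 1.020 in
Initial abstraction Ia = S/5 = (1900/1863)/5 = 380/1863 ≈ 0.204 in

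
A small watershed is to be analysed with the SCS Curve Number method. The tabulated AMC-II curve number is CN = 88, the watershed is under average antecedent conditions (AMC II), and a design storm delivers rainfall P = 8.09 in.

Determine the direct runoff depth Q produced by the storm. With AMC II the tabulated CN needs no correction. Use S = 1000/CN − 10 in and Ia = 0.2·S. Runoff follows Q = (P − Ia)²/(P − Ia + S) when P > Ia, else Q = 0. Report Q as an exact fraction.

Q = 73942801/11108900 in ≈ 6.656 in

AMC II — tabulated CN = 88 applies directly.
S = 1000/88 − 10 = 15/11 in ≈ 1.364 in
Initial abstraction Ia = S/5 = (15/11)/5 = 3/11 ≈ 0.273 in
P − Ia = 8.090 − 0.273 = 8599/1100 ≈ 7.817 in (> 0, runoff occurs)
Runoff Q = (P−Ia)²/(P−Ia+S) = (7.817)²/(7.817+1.364) = 73942801/11108900 ≈ 6.656 in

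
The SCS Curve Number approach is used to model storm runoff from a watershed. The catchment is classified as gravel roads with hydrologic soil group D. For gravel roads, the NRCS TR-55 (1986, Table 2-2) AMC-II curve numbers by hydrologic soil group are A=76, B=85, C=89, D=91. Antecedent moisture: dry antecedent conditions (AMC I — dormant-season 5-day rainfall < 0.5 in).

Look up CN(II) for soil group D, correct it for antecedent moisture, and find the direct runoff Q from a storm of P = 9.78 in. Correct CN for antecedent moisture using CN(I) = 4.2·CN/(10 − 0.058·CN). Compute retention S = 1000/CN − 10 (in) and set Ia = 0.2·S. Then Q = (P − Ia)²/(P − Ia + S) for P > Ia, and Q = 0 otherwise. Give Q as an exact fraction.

Q = 9767566561/1314672450 in ≈ 7.430 in

NRCS table: gravel roads, soil group D → CN(II) = 91
Dry (AMC I): CN(I) = 4.2·91/(10 − 0.058·91) = (1911/5)/(2361/500) = 63700/787 ≈ 80.940
Max retention: S = 1000/(63700/787) − 10 = 1500/637 in (≈ 2.355 in)
Initial abstraction Ia = S/5 = (1500/637)/5 = 300/637 ≈ 0.471 in
Since P=9.780 > Ia=0.471: effective rainfall P−Ia = 296493/31850 in
Runoff Q = (P−Ia)²/(P−Ia+S) = (9.309)²/(9.309+2.355) = 9767566561/1314672450 ≈ 7.430 in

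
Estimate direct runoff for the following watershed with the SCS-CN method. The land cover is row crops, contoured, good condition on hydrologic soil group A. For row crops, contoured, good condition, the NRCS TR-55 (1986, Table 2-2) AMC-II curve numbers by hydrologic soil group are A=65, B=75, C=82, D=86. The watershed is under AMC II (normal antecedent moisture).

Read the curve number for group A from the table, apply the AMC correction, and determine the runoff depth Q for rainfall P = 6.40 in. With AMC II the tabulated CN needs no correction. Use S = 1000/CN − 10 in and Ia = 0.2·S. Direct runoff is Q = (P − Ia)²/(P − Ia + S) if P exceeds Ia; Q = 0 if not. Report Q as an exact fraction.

Q = 29929/11310 in ≈ 2.646 in

NRCS table: row crops, contoured, good condition, soil group A → CN(II) = 65
AMC II — tabulated CN = 65 applies directly.
Max retention: S = 1000/65 − 10 = 70/13 in (≈ 5.385 in)
Ia = 0.2·(70/13) = 14/13 in ≈ 1.077 in
Excess rainfall: 6.400 − 1.077 = 5.323 in; P > Ia so Q > 0
Q: (346/65)² ÷ (696/65) = 29929/11310 in (≈ 2.646 in)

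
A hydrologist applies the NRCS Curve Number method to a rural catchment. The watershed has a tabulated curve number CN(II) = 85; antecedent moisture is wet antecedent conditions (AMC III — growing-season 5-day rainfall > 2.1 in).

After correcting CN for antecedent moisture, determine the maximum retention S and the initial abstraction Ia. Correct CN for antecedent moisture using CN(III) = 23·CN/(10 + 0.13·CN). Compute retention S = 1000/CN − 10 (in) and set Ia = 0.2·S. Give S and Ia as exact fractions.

Wet (AMC III): CN(III) = 23·85/(10 + 0.13·85) = 1955/(421/20) = 39100/421 ≈ 92.874
S = 1000/(39100/421) − 10 = 300/391 in ≈ 0.767 in
Initial abstraction Ia = S/5 = (300/391)/5 = 60/391 ≈ 0.153 in

S = 300/391 in ≈ 0.767 in; Ia = 60/391 in ≈ 0.153 in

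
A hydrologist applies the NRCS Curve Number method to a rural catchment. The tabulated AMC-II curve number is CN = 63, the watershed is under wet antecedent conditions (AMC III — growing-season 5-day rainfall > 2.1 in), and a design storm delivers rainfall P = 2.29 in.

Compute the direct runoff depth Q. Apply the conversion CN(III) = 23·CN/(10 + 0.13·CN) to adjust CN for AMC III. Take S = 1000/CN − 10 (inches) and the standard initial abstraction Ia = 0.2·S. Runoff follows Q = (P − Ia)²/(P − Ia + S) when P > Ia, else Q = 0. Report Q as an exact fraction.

CN(III) from CN(II)=63: (23·63)/(10 + 0.13·63) = 144900/1819 ≈ 79.659
Max retention: S = 1000/(144900/1819) − 10 = 3700/1449 in (≈ 2.553 in)
Ia = 0.2S: 0.2·2.553 = 0.511 in (exactly 740/1449)
Since P=2.290 > Ia=0.511: effective rainfall P−Ia = 257821/144900 in
Runoff Q = (P−Ia)²/(P−Ia+S) = (1.779)²/(1.779+2.553) = 66471668041/90971262900 ≈ 0.731 in

Q = 66471668041/90971262900 in ≈ 0.731 in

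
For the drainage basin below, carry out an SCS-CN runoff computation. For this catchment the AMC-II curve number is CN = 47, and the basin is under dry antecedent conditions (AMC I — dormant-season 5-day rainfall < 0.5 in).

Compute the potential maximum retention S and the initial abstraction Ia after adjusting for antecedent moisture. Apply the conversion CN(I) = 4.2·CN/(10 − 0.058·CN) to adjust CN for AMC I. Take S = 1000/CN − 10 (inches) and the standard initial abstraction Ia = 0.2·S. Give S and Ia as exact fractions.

S = 26500/987 in ≈ 26.849 in; Ia = 5300/987 in ≈ 5.370 in

CN(I) from CN(II)=47: (4.2·47)/(10 − 0.058·47) = 98700/3637 ≈ 27.138
Max retention: S = 1000/(98700/3637) − 10 = 26500/987 in (≈ 26.849 in)
Initial abstraction Ia = S/5 = (26500/987)/5 = 5300/987 ≈ 5.370 in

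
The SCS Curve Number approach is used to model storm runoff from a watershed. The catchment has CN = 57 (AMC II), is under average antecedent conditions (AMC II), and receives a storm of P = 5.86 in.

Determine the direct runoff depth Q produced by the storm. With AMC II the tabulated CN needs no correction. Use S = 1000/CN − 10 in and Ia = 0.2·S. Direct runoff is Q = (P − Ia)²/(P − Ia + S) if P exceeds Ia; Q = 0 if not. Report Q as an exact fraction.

AMC II — tabulated CN = 57 applies directly.
S = 1000/57 − 10 = 430/57 in ≈ 7.544 in
Ia = 0.2·(430/57) = 86/57 in ≈ 1.509 in
P − Ia = 5.860 − 1.509 = 12401/2850 ≈ 4.351 in (> 0, runoff occurs)
Q: (12401/2850)² ÷ (33901/2850) = 153784801/96617850 in (≈ 1.592 in)

Q = 153784801/96617850 in ≈ 1.592 in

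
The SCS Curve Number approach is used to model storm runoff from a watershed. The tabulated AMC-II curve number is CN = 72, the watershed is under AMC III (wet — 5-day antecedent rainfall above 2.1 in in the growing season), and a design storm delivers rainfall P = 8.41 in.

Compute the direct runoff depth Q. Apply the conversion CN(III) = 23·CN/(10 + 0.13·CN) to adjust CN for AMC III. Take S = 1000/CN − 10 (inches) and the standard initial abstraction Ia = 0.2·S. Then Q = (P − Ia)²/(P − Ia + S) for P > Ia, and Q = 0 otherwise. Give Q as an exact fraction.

Q = 27918065569/4183200900 in ≈ 6.674 in

Wet (AMC III): CN(III) = 23·72/(10 + 0.13·72) = 1656/(484/25) = 10350/121 ≈ 85.537
S = 1000/(10350/121) − 10 = 350/207 in ≈ 1.691 in
Ia = 0.2S: 0.2·1.691 = 0.338 in (exactly 70/207)
Excess rainfall: 8.410 − 0.338 = 8.072 in; P > Ia so Q > 0
Runoff Q = (P−Ia)²/(P−Ia+S) = (8.072)²/(8.072+1.691) = 27918065569/4183200900 ≈ 6.674 in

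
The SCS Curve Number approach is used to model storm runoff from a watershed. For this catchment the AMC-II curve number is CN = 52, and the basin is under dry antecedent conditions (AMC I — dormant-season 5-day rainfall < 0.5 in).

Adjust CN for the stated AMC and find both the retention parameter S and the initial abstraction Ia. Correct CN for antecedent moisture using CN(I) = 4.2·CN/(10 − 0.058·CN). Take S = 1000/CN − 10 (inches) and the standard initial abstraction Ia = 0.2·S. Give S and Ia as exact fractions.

S = 2000/91 in ≈ 21.978 in; Ia = 400/91 in ≈ 4.396 in

Dry (AMC I): CN(I) = 4.2·52/(10 − 0.058·52) = (1092/5)/(873/125) = 9100/291 ≈ 31.271
Max retention: S = 1000/(9100/291) − 10 = 2000/91 in (≈ 21.978 in)
Initial abstraction Ia = S/5 = (2000/91)/5 = 400/91 ≈ 4.396 in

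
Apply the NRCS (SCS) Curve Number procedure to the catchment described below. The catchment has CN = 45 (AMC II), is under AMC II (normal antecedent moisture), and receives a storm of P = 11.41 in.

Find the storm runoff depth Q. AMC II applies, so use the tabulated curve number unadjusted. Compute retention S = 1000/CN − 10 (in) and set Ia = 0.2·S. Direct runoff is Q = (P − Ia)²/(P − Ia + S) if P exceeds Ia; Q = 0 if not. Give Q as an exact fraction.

Q = 65108761/17162100 in ≈ 3.794 in

AMC II — tabulated CN = 45 applies directly.
Max retention: S = 1000/45 − 10 = 110/9 in (≈ 12.222 in)
Ia = 0.2S: 0.2·12.222 = 2.444 in (exactly 22/9)
Excess rainfall: 11.410 − 2.444 = 8.966 in; P > Ia so Q > 0
Q = (8069/900)²/((8069/900) + 110/9) = (65108761/810000)/(19069/900) = 65108761/17162100 in ≈ 3.794 in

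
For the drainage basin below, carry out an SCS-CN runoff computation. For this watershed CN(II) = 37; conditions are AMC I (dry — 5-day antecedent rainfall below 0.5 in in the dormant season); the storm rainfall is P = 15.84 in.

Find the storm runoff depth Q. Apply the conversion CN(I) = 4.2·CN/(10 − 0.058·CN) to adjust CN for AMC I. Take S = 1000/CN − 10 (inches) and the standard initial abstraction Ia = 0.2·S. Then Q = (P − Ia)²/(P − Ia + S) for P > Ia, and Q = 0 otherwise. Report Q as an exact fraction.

Dry (AMC I): CN(I) = 4.2·37/(10 − 0.058·37) = (777/5)/(3927/500) = 3700/187 ≈ 19.786
S = 1000/(3700/187) − 10 = 1500/37 in ≈ 40.541 in
Initial abstraction Ia = S/5 = (1500/37)/5 = 300/37 ≈ 8.108 in
Excess rainfall: 15.840 − 8.108 = 7.732 in; P > Ia so Q > 0
Q = (7152/925)²/((7152/925) + 1500/37) = (51151104/855625)/(44652/925) = 4262592/3441925 in ≈ 1.238 in

Q = 4262592/3441925 in ≈ 1.238 in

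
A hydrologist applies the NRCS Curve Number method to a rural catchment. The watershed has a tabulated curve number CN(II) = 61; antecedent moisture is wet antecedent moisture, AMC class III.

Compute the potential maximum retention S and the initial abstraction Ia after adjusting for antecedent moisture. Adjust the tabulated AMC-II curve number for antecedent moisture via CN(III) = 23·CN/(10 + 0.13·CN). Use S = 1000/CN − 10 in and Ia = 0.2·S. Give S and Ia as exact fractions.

S = 3900/1403 in ≈ 2.780 in; Ia = 780/1403 in ≈ 0.556 in

Wet (AMC III): CN(III) = 23·61/(10 + 0.13·61) = 1403/(1793/100) = 140300/1793 ≈ 78.249
Max retention: S = 1000/(140300/1793) − 10 = 3900/1403 in (≈ 2.780 in)
Ia = 0.2S: 0.2·2.780 = 0.556 in (exactly 780/1403)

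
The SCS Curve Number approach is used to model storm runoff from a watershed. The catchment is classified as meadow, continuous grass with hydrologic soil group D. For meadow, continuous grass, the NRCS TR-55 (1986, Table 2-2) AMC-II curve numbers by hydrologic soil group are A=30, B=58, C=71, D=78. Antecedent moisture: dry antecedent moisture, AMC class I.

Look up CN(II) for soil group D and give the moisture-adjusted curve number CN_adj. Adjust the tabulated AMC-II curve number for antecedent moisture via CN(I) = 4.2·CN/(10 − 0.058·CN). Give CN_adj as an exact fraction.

CN_adj = 81900/1369 ≈ 59.825

NRCS table: meadow, continuous grass, soil group D → CN(II) = 78
Dry (AMC I): CN(I) = 4.2·78/(10 − 0.058·78) = (1638/5)/(1369/250) = 81900/1369 ≈ 59.825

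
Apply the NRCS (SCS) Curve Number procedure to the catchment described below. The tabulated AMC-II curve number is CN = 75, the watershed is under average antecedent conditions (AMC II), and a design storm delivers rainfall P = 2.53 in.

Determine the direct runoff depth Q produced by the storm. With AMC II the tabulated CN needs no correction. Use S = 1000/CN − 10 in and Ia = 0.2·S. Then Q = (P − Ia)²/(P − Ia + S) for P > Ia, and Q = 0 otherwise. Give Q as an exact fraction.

Average conditions: CN = 75 (no AMC adjustment).
Max retention: S = 1000/75 − 10 = 10/3 in (≈ 3.333 in)
Initial abstraction Ia = S/5 = (10/3)/5 = 2/3 ≈ 0.667 in
Since P=2.530 > Ia=0.667: effective rainfall P−Ia = 559/300 in
Q = (559/300)²/((559/300) + 10/3) = (312481/90000)/(1559/300) = 312481/467700 in ≈ 0.668 in

Q = 312481/467700 in ≈ 0.668 in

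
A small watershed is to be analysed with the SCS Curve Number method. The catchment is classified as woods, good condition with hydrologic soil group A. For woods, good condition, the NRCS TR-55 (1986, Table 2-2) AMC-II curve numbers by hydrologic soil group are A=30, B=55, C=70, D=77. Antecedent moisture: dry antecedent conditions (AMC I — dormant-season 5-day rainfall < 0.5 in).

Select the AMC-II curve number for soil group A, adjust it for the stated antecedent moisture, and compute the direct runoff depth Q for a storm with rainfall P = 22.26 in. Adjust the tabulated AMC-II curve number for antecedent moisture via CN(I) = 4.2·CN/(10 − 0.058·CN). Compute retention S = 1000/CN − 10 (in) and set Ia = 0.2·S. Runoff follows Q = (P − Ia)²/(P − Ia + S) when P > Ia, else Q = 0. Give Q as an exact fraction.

Q = 25170289/13507650 in ≈ 1.863 in

NRCS table: woods, good condition, soil group A → CN(II) = 30
Dry (AMC I): CN(I) = 4.2·30/(10 − 0.058·30) = 126/(413/50) = 900/59 ≈ 15.254
Max retention: S = 1000/(900/59) − 10 = 500/9 in (≈ 55.556 in)
Ia = 0.2S: 0.2·55.556 = 11.111 in (exactly 100/9)
Excess rainfall: 22.260 − 11.111 = 11.149 in; P > Ia so Q > 0
Q: (5017/450)² ÷ (30017/450) = 25170289/13507650 in (≈ 1.863 in)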